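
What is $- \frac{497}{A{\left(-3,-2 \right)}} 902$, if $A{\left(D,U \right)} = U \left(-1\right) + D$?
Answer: $448294$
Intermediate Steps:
$A{\left(D,U \right)} = D - U$ ($A{\left(D,U \right)} = - U + D = D - U$)
$- \frac{497}{A{\left(-3,-2 \right)}} 902 = - \frac{497}{-3 - -2} \cdot 902 = - \frac{497}{-3 + 2} \cdot 902 = - \frac{497}{-1} \cdot 902 = \left(-497\right) \left(-1\right) 902 = 497 \cdot 902 = 448294$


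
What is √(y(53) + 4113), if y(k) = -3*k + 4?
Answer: √3958 ≈ 62.913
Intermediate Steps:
y(k) = 4 - 3*k
√(y(53) + 4113) = √((4 - 3*53) + 4113) = √((4 - 159) + 4113) = √(-155 + 4113) = √3958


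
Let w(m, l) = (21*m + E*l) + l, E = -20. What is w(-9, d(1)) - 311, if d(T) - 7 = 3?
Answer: -690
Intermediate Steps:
d(T) = 10 (d(T) = 7 + 3 = 10)
w(m, l) = -19*l + 21*m (w(m, l) = (21*m - 20*l) + l = (-20*l + 21*m) + l = -19*l + 21*m)
w(-9, d(1)) - 311 = (-19*10 + 21*(-9)) - 311 = (-190 - 189) - 311 = -379 - 311 = -690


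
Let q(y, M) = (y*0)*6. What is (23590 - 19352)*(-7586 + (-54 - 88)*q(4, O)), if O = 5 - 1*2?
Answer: -32149468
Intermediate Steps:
O = 3 (O = 5 - 2 = 3)
q(y, M) = 0 (q(y, M) = 0*6 = 0)
(23590 - 19352)*(-7586 + (-54 - 88)*q(4, O)) = (23590 - 19352)*(-7586 + (-54 - 88)*0) = 4238*(-7586 - 142*0) = 4238*(-7586 + 0) = 4238*(-7586) = -32149468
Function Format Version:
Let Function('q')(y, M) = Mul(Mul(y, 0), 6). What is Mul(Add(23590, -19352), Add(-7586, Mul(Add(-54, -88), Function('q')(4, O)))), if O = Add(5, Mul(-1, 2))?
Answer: -32149468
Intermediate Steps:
O = 3 (O = Add(5, -2) = 3)
Function('q')(y, M) = 0 (Function('q')(y, M) = Mul(0, 6) = 0)
Mul(Add(23590, -19352), Add(-7586, Mul(Add(-54, -88), Function('q')(4, O)))) = Mul(Add(23590, -19352), Add(-7586, Mul(Add(-54, -88), 0))) = Mul(4238, Add(-7586, Mul(-142, 0))) = Mul(4238, Add(-7586, 0)) = Mul(4238, -7586) = -32149468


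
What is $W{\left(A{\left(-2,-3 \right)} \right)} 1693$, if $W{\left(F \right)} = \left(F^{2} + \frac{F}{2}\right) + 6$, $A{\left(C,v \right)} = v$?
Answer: $\frac{45711}{2} \approx 22856.0$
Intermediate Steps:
$W{\left(F \right)} = 6 + F^{2} + \frac{F}{2}$ ($W{\left(F \right)} = \left(F^{2} + \frac{F}{2}\right) + 6 = 6 + F^{2} + \frac{F}{2}$)
$W{\left(A{\left(-2,-3 \right)} \right)} 1693 = \left(6 + \left(-3\right)^{2} + \frac{1}{2} \left(-3\right)\right) 1693 = \left(6 + 9 - \frac{3}{2}\right) 1693 = \frac{27}{2} \cdot 1693 = \frac{45711}{2}$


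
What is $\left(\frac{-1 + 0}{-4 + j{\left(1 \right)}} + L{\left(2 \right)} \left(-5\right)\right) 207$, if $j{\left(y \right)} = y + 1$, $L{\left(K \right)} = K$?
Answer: $- \frac{3933}{2} \approx -1966.5$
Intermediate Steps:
$j{\left(y \right)} = 1 + y$
$\left(\frac{-1 + 0}{-4 + j{\left(1 \right)}} + L{\left(2 \right)} \left(-5\right)\right) 207 = \left(\frac{-1 + 0}{-4 + \left(1 + 1\right)} + 2 \left(-5\right)\right) 207 = \left(- \frac{1}{-4 + 2} - 10\right) 207 = \left(- \frac{1}{-2} - 10\right) 207 = \left(\left(-1\right) \left(- \frac{1}{2}\right) - 10\right) 207 = \left(\frac{1}{2} - 10\right) 207 = \left(- \frac{19}{2}\right) 207 = - \frac{3933}{2}$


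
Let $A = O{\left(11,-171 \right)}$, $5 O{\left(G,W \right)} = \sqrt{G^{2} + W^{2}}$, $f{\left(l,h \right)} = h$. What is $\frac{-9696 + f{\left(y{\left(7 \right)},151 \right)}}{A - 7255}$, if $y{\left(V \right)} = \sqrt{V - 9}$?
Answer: $\frac{1731224375}{1315846263} + \frac{47725 \sqrt{29362}}{1315846263} \approx 1.3219$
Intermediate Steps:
$y{\left(V \right)} = \sqrt{-9 + V}$
$O{\left(G,W \right)} = \frac{\sqrt{G^{2} + W^{2}}}{5}$
$A = \frac{\sqrt{29362}}{5}$ ($A = \frac{\sqrt{11^{2} + \left(-171\right)^{2}}}{5} = \frac{\sqrt{121 + 29241}}{5} = \frac{\sqrt{29362}}{5} \approx 34.271$)
$\frac{-9696 + f{\left(y{\left(7 \right)},151 \right)}}{A - 7255} = \frac{-9696 + 151}{\frac{\sqrt{29362}}{5} - 7255} = - \frac{9545}{-7255 + \frac{\sqrt{29362}}{5}}$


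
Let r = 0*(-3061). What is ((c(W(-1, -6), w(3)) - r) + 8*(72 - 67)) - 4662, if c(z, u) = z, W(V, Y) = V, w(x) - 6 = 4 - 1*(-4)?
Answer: -4623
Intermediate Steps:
w(x) = 14 (w(x) = 6 + (4 - 1*(-4)) = 6 + (4 + 4) = 6 + 8 = 14)
r = 0
((c(W(-1, -6), w(3)) - r) + 8*(72 - 67)) - 4662 = ((-1 - 1*0) + 8*(72 - 67)) - 4662 = ((-1 + 0) + 8*5) - 4662 = (-1 + 40) - 4662 = 39 - 4662 = -4623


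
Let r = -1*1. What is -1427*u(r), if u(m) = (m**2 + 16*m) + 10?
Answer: 7135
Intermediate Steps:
r = -1
u(m) = 10 + m**2 + 16*m
-1427*u(r) = -1427*(10 + (-1)**2 + 16*(-1)) = -1427*(10 + 1 - 16) = -1427*(-5) = 7135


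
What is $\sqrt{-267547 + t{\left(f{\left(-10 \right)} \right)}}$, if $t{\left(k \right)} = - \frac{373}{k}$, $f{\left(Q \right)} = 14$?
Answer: $\frac{i \sqrt{52444434}}{14} \approx 517.28 i$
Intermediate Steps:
$\sqrt{-267547 + t{\left(f{\left(-10 \right)} \right)}} = \sqrt{-267547 - \frac{373}{14}} = \sqrt{- \frac{3746031}{14}} = \frac{i \sqrt{52444434}}{14}$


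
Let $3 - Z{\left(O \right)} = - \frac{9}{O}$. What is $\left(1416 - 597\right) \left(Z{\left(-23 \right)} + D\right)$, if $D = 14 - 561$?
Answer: $- \frac{10254699}{23} \approx -4.4586 \cdot 10^{5}$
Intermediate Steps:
$Z{\left(O \right)} = 3 + \frac{9}{O}$ ($Z{\left(O \right)} = 3 - - \frac{9}{O} = 3 + \frac{9}{O}$)
$D = -547$ ($D = 14 - 561 = -547$)
$\left(1416 - 597\right) \left(Z{\left(-23 \right)} + D\right) = \left(1416 - 597\right) \left(\left(3 + \frac{9}{-23}\right) - 547\right) = 819 \left(\left(3 + 9 \left(- \frac{1}{23}\right)\right) - 547\right) = 819 \left(\left(3 - \frac{9}{23}\right) - 547\right) = 819 \left(\frac{60}{23} - 547\right) = 819 \left(- \frac{12521}{23}\right) = - \frac{10254699}{23}$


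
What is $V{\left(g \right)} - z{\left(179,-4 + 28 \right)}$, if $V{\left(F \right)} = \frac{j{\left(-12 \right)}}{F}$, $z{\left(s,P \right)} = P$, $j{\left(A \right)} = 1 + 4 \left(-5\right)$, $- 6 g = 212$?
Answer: $- \frac{2487}{106} \approx -23.462$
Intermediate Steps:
$g = - \frac{106}{3}$ ($g = \left(- \frac{1}{6}\right) 212 = - \frac{106}{3} \approx -35.333$)
$j{\left(A \right)} = -19$ ($j{\left(A \right)} = 1 - 20 = -19$)
$V{\left(F \right)} = - \frac{19}{F}$
$V{\left(g \right)} - z{\left(179,-4 + 28 \right)} = - \frac{19}{- \frac{106}{3}} - \left(-4 + 28\right) = \left(-19\right) \left(- \frac{3}{106}\right) - 24 = \frac{57}{106} - 24 = - \frac{2487}{106}$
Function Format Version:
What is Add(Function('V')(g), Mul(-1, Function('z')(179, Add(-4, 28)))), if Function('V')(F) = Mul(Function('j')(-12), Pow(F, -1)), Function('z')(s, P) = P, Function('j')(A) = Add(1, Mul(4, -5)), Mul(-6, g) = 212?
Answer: Rational(-2487, 106) ≈ -23.462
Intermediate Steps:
g = Rational(-106, 3) (g = Mul(Rational(-1, 6), 212) = Rational(-106, 3) ≈ -35.333)
Function('j')(A) = -19 (Function('j')(A) = Add(1, -20) = -19)
Function('V')(F) = Mul(-19, Pow(F, -1))
Add(Function('V')(g), Mul(-1, Function('z')(179, Add(-4, 28)))) = Add(Mul(-19, Pow(Rational(-106, 3), -1)), Mul(-1, Add(-4, 28))) = Add(Mul(-19, Rational(-3, 106)), Mul(-1, 24)) = Add(Rational(57, 106), -24) = Rational(-2487, 106)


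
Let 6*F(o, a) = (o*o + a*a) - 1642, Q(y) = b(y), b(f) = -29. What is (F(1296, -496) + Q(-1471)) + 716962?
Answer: 1037598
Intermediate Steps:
Q(y) = -29
F(o, a) = -821/3 + a²/6 + o²/6 (F(o, a) = ((o*o + a*a) - 1642)/6 = ((o² + a²) - 1642)/6 = ((a² + o²) - 1642)/6 = (-1642 + a² + o²)/6 = -821/3 + a²/6 + o²/6)
(F(1296, -496) + Q(-1471)) + 716962 = ((-821/3 + (⅙)*(-496)² + (⅙)*1296²) - 29) + 716962 = ((-821/3 + (⅙)*246016 + (⅙)*1679616) - 29) + 716962 = ((-821/3 + 123008/3 + 279936) - 29) + 716962 = (320665 - 29) + 716962 = 320636 + 716962 = 1037598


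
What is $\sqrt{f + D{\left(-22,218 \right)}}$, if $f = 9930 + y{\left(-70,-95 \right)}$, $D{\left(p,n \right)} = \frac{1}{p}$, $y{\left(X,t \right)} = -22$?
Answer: $\frac{5 \sqrt{191818}}{22} \approx 99.539$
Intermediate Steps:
$f = 9908$ ($f = 9930 - 22 = 9908$)
$\sqrt{f + D{\left(-22,218 \right)}} = \sqrt{9908 + \frac{1}{-22}} = \sqrt{9908 - \frac{1}{22}} = \sqrt{\frac{217975}{22}} = \frac{5 \sqrt{191818}}{22}$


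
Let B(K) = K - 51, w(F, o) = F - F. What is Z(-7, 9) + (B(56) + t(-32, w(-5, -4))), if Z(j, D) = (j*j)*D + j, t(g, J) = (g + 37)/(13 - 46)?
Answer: 14482/33 ≈ 438.85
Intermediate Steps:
w(F, o) = 0
t(g, J) = -37/33 - g/33 (t(g, J) = (37 + g)/(-33) = (37 + g)*(-1/33) = -37/33 - g/33)
Z(j, D) = j + D*j**2 (Z(j, D) = j**2*D + j = D*j**2 + j = j + D*j**2)
B(K) = -51 + K
Z(-7, 9) + (B(56) + t(-32, w(-5, -4))) = -7*(1 + 9*(-7)) + ((-51 + 56) + (-37/33 - 1/33*(-32))) = -7*(1 - 63) + (5 + (-37/33 + 32/33)) = -7*(-62) + (5 - 5/33) = 434 + 160/33 = 14482/33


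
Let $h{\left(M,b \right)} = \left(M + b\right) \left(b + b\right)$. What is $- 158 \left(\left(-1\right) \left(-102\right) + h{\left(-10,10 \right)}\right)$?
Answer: $-16116$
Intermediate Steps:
$h{\left(M,b \right)} = 2 b \left(M + b\right)$ ($h{\left(M,b \right)} = \left(M + b\right) 2 b = 2 b \left(M + b\right)$)
$- 158 \left(\left(-1\right) \left(-102\right) + h{\left(-10,10 \right)}\right) = - 158 \left(\left(-1\right) \left(-102\right) + 2 \cdot 10 \left(-10 + 10\right)\right) = - 158 \left(102 + 2 \cdot 10 \cdot 0\right) = - 158 \left(102 + 0\right) = \left(-158\right) 102 = -16116$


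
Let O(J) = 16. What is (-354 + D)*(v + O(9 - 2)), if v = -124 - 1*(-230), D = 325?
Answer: -3538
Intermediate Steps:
v = 106 (v = -124 + 230 = 106)
(-354 + D)*(v + O(9 - 2)) = (-354 + 325)*(106 + 16) = -29*122 = -3538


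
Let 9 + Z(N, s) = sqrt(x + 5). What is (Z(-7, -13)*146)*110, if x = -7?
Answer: -144540 + 16060*I*sqrt(2) ≈ -1.4454e+5 + 22712.0*I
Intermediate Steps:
Z(N, s) = -9 + I*sqrt(2) (Z(N, s) = -9 + sqrt(-7 + 5) = -9 + sqrt(-2) = -9 + I*sqrt(2))
(Z(-7, -13)*146)*110 = ((-9 + I*sqrt(2))*146)*110 = (-1314 + 146*I*sqrt(2))*110 = -144540 + 16060*I*sqrt(2)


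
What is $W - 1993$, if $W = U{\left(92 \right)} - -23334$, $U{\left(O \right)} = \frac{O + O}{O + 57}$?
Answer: $\frac{3179993}{149} \approx 21342.0$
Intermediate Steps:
$U{\left(O \right)} = \frac{2 O}{57 + O}$
$W = \frac{3476950}{149}$ ($W = 2 \cdot 92 \frac{1}{57 + 92} - -23334 = 2 \cdot 92 \cdot \frac{1}{149} + 23334 = \frac{184}{149} + 23334 = \frac{3476950}{149} \approx 23335.0$)
$W - 1993 = \frac{3476950}{149} - 1993 = \frac{3179993}{149}$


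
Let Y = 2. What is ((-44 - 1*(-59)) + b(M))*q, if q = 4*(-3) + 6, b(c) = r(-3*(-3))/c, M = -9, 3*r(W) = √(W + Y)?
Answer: -90 + 2*√11/9 ≈ -89.263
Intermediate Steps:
r(W) = √(2 + W)/3 (r(W) = √(W + 2)/3 = √(2 + W)/3)
b(c) = √11/(3*c) (b(c) = (√(2 - 3*(-3))/3)/c = (√(2 + 9)/3)/c = (√11/3)/c = √11/(3*c))
q = -6 (q = -12 + 6 = -6)
((-44 - 1*(-59)) + b(M))*q = ((-44 - 1*(-59)) + (⅓)*√11/(-9))*(-6) = ((-44 + 59) + (⅓)*√11*(-⅑))*(-6) = (15 - √11/27)*(-6) = -90 + 2*√11/9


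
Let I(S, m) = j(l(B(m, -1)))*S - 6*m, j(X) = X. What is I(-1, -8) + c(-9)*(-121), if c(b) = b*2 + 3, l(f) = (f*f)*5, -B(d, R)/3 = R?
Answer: 1818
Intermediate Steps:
B(d, R) = -3*R
l(f) = 5*f**2 (l(f) = f**2*5 = 5*f**2)
I(S, m) = -6*m + 45*S (I(S, m) = (5*(-3*(-1))**2)*S - 6*m = (5*3**2)*S - 6*m = (5*9)*S - 6*m = 45*S - 6*m = -6*m + 45*S)
c(b) = 3 + 2*b (c(b) = 2*b + 3 = 3 + 2*b)
I(-1, -8) + c(-9)*(-121) = (-6*(-8) + 45*(-1)) + (3 + 2*(-9))*(-121) = (48 - 45) + (3 - 18)*(-121) = 3 - 15*(-121) = 3 + 1815 = 1818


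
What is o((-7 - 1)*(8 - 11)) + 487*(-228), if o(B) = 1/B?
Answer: -2664863/24 ≈ -1.1104e+5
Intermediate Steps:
o(B) = 1/B
o((-7 - 1)*(8 - 11)) + 487*(-228) = 1/((-7 - 1)*(8 - 11)) + 487*(-228) = 1/(-8*(-3)) - 111036 = 1/24 - 111036 = -2664863/24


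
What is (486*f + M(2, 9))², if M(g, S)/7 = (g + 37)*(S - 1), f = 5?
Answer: 21288996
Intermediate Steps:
M(g, S) = 7*(-1 + S)*(37 + g) (M(g, S) = 7*((g + 37)*(S - 1)) = 7*((37 + g)*(-1 + S)) = 7*((-1 + S)*(37 + g)) = 7*(-1 + S)*(37 + g))
(486*f + M(2, 9))² = (486*5 + (-259 - 7*2 + 259*9 + 7*9*2))² = (2430 + (-259 - 14 + 2331 + 126))² = (2430 + 2184)² = 4614² = 21288996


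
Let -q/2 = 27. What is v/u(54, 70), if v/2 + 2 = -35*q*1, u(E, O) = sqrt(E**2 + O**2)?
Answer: 944*sqrt(1954)/977 ≈ 42.711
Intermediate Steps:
q = -54 (q = -2*27 = -54)
v = 3776 (v = -4 + 2*(-35*(-54)*1) = -4 + 2*(1890*1) = -4 + 2*1890 = -4 + 3780 = 3776)
v/u(54, 70) = 3776/(sqrt(54**2 + 70**2)) = 3776/(sqrt(2916 + 4900)) = 3776/(sqrt(7816)) = 3776/((2*sqrt(1954))) = 3776*(sqrt(1954)/3908) = 944*sqrt(1954)/977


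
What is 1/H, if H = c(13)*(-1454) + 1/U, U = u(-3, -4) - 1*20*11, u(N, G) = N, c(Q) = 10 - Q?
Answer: 223/972725 ≈ 0.00022925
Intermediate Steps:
U = -223 (U = -3 - 1*20*11 = -3 - 20*11 = -3 - 220 = -223)
H = 972725/223 (H = (10 - 1*13)*(-1454) + 1/(-223) = (10 - 13)*(-1454) - 1/223 = -3*(-1454) - 1/223 = 4362 - 1/223 = 972725/223 ≈ 4362.0)
1/H = 1/(972725/223) = 223/972725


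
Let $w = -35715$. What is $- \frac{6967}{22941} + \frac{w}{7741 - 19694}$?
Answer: $\frac{736061264}{274213773} \approx 2.6843$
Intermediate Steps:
$- \frac{6967}{22941} + \frac{w}{7741 - 19694} = - \frac{6967}{22941} - \frac{35715}{7741 - 19694} = \left(-6967\right) \frac{1}{22941} - \frac{35715}{-11953} = - \frac{6967}{22941} - - \frac{35715}{11953} = - \frac{6967}{22941} + \frac{35715}{11953} = \frac{736061264}{274213773}$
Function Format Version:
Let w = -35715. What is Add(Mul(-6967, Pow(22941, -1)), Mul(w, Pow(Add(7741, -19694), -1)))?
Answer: Rational(736061264, 274213773) ≈ 2.6843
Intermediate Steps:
Add(Mul(-6967, Pow(22941, -1)), Mul(w, Pow(Add(7741, -19694), -1))) = Add(Mul(-6967, Pow(22941, -1)), Mul(-35715, Pow(Add(7741, -19694), -1))) = Add(Mul(-6967, Rational(1, 22941)), Mul(-35715, Pow(-11953, -1))) = Add(Rational(-6967, 22941), Mul(-35715, Rational(-1, 11953))) = Add(Rational(-6967, 22941), Rational(35715, 11953)) = Rational(736061264, 274213773)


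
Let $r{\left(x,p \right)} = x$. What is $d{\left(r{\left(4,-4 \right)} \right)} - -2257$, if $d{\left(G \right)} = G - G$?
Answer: $2257$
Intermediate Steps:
$d{\left(G \right)} = 0$
$d{\left(r{\left(4,-4 \right)} \right)} - -2257 = 0 - -2257 = 0 + 2257 = 2257$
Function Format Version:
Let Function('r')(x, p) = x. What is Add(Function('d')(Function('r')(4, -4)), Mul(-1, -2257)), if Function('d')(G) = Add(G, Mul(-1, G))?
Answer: 2257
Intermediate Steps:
Function('d')(G) = 0
Add(Function('d')(Function('r')(4, -4)), Mul(-1, -2257)) = Add(0, Mul(-1, -2257)) = Add(0, 2257) = 2257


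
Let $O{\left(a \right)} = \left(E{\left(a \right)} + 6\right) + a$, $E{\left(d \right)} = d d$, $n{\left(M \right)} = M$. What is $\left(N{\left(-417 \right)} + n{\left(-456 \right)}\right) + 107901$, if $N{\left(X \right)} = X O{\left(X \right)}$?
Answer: $-72232881$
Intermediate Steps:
$E{\left(d \right)} = d^{2}$
$O{\left(a \right)} = 6 + a + a^{2}$ ($O{\left(a \right)} = \left(a^{2} + 6\right) + a = \left(6 + a^{2}\right) + a = 6 + a + a^{2}$)
$N{\left(X \right)} = X \left(6 + X + X^{2}\right)$
$\left(N{\left(-417 \right)} + n{\left(-456 \right)}\right) + 107901 = \left(- 417 \left(6 - 417 + \left(-417\right)^{2}\right) - 456\right) + 107901 = \left(- 417 \left(6 - 417 + 173889\right) - 456\right) + 107901 = \left(\left(-417\right) 173478 - 456\right) + 107901 = \left(-72340326 - 456\right) + 107901 = -72340782 + 107901 = -72232881$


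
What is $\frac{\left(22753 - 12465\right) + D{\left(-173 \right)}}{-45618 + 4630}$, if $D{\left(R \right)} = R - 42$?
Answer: $- \frac{10073}{40988} \approx -0.24575$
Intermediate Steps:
$D{\left(R \right)} = -42 + R$ ($D{\left(R \right)} = R - 42 = -42 + R$)
$\frac{\left(22753 - 12465\right) + D{\left(-173 \right)}}{-45618 + 4630} = \frac{\left(22753 - 12465\right) - 215}{-45618 + 4630} = \frac{10288 - 215}{-40988} = 10073 \left(- \frac{1}{40988}\right) = - \frac{10073}{40988}$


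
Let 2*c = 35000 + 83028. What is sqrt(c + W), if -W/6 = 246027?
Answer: 2*I*sqrt(354287) ≈ 1190.4*I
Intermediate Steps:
W = -1476162 (W = -6*246027 = -1476162)
c = 59014 (c = (35000 + 83028)/2 = (1/2)*118028 = 59014)
sqrt(c + W) = sqrt(59014 - 1476162) = sqrt(-1417148) = 2*I*sqrt(354287)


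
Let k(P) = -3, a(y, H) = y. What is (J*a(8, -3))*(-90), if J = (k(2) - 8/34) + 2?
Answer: 15120/17 ≈ 889.41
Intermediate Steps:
J = -21/17 (J = (-3 - 8/34) + 2 = (-3 - 8*1/34) + 2 = (-3 - 4/17) + 2 = -55/17 + 2 = -21/17 ≈ -1.2353)
(J*a(8, -3))*(-90) = -21/17*8*(-90) = -168/17*(-90) = 15120/17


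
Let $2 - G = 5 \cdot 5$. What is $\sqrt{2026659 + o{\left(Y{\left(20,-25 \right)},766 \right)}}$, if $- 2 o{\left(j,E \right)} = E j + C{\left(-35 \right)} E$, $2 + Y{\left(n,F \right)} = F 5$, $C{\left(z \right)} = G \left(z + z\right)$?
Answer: $\sqrt{1458670} \approx 1207.8$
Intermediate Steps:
$G = -23$ ($G = 2 - 5 \cdot 5 = 2 - 25 = -23$)
$C{\left(z \right)} = - 46 z$ ($C{\left(z \right)} = - 23 \left(z + z\right) = - 23 \cdot 2 z = - 46 z$)
$Y{\left(n,F \right)} = -2 + 5 F$ ($Y{\left(n,F \right)} = -2 + F 5 = -2 + 5 F$)
$o{\left(j,E \right)} = - 805 E - \frac{E j}{2}$ ($o{\left(j,E \right)} = - \frac{E j + \left(-46\right) \left(-35\right) E}{2} = - \frac{E j + 1610 E}{2} = - \frac{1610 E + E j}{2} = - 805 E - \frac{E j}{2}$)
$\sqrt{2026659 + o{\left(Y{\left(20,-25 \right)},766 \right)}} = \sqrt{2026659 - 383 \left(1610 + \left(-2 + 5 \left(-25\right)\right)\right)} = \sqrt{2026659 - 383 \left(1610 - 127\right)} = \sqrt{2026659 - 383 \cdot 1483} = \sqrt{2026659 - 567989} = \sqrt{1458670}$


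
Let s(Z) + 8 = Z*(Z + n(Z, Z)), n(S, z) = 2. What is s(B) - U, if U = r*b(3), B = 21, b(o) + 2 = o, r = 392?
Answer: 83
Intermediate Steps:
b(o) = -2 + o
U = 392 (U = 392*(-2 + 3) = 392*1 = 392)
s(Z) = -8 + Z*(2 + Z) (s(Z) = -8 + Z*(Z + 2) = -8 + Z*(2 + Z))
s(B) - U = (-8 + 21**2 + 2*21) - 1*392 = (-8 + 441 + 42) - 392 = 475 - 392 = 83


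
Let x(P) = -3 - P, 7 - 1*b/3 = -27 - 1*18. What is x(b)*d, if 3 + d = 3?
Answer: 0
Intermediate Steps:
b = 156 (b = 21 - 3*(-27 - 1*18) = 21 - 3*(-27 - 18) = 21 - 3*(-45) = 21 + 135 = 156)
d = 0 (d = -3 + 3 = 0)
x(b)*d = (-3 - 1*156)*0 = (-3 - 156)*0 = -159*0 = 0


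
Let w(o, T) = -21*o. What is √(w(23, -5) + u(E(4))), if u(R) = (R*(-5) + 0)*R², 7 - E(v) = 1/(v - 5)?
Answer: I*√3043 ≈ 55.163*I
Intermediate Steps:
E(v) = 7 - 1/(-5 + v) (E(v) = 7 - 1/(v - 5) = 7 - 1/(-5 + v))
u(R) = -5*R³ (u(R) = (-5*R + 0)*R² = (-5*R)*R² = -5*R³)
√(w(23, -5) + u(E(4))) = √(-21*23 - 5*(-36 + 7*4)³/(-5 + 4)³) = √(-483 - 5*(-(-36 + 28)³)) = √(-483 - 5*(-1*(-8))³) = √(-483 - 5*8³) = √(-483 - 5*512) = √(-483 - 2560) = √(-3043) = I*√3043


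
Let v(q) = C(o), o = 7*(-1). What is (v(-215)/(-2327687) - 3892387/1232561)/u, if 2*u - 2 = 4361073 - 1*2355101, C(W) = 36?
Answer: -9060302991065/2877585967845407709 ≈ -3.1486e-6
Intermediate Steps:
o = -7
v(q) = 36
u = 1002987 (u = 1 + (4361073 - 1*2355101)/2 = 1 + (4361073 - 2355101)/2 = 1 + (1/2)*2005972 = 1 + 1002986 = 1002987)
(v(-215)/(-2327687) - 3892387/1232561)/u = (36/(-2327687) - 3892387/1232561)/1002987 = (36*(-1/2327687) - 3892387*1/1232561)*(1/1002987) = (-36/2327687 - 3892387/1232561)*(1/1002987) = -9060302991065/2869016216407*1/1002987 = -9060302991065/2877585967845407709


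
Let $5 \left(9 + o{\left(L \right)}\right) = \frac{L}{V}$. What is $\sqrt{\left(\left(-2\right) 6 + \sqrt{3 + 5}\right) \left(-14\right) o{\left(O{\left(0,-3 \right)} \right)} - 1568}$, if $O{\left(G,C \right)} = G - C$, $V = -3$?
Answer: $\frac{2 \sqrt{-19460 + 1610 \sqrt{2}}}{5} \approx 52.434 i$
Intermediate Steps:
$o{\left(L \right)} = -9 - \frac{L}{15}$ ($o{\left(L \right)} = -9 + \frac{L \frac{1}{-3}}{5} = -9 + \frac{L \left(- \frac{1}{3}\right)}{5} = -9 + \frac{\left(- \frac{1}{3}\right) L}{5} = -9 - \frac{L}{15}$)
$\sqrt{\left(\left(-2\right) 6 + \sqrt{3 + 5}\right) \left(-14\right) o{\left(O{\left(0,-3 \right)} \right)} - 1568} = \sqrt{\left(\left(-2\right) 6 + \sqrt{3 + 5}\right) \left(-14\right) \left(-9 - \frac{0 - -3}{15}\right) - 1568} = \sqrt{\left(-12 + \sqrt{8}\right) \left(-14\right) \left(-9 - \frac{0 + 3}{15}\right) - 1568} = \sqrt{\left(-12 + 2 \sqrt{2}\right) \left(-14\right) \left(-9 - \frac{1}{5}\right) - 1568} = \sqrt{\left(168 - 28 \sqrt{2}\right) \left(-9 - \frac{1}{5}\right) - 1568} = \sqrt{\left(168 - 28 \sqrt{2}\right) \left(- \frac{46}{5}\right) - 1568} = \sqrt{\left(- \frac{7728}{5} + \frac{1288 \sqrt{2}}{5}\right) - 1568} = \sqrt{- \frac{15568}{5} + \frac{1288 \sqrt{2}}{5}}$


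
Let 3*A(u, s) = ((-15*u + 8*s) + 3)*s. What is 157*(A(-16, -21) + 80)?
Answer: -69865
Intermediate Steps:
A(u, s) = s*(3 - 15*u + 8*s)/3 (A(u, s) = (((-15*u + 8*s) + 3)*s)/3 = ((3 - 15*u + 8*s)*s)/3 = (s*(3 - 15*u + 8*s))/3 = s*(3 - 15*u + 8*s)/3)
157*(A(-16, -21) + 80) = 157*((⅓)*(-21)*(3 - 15*(-16) + 8*(-21)) + 80) = 157*((⅓)*(-21)*(3 + 240 - 168) + 80) = 157*((⅓)*(-21)*75 + 80) = 157*(-525 + 80) = 157*(-445) = -69865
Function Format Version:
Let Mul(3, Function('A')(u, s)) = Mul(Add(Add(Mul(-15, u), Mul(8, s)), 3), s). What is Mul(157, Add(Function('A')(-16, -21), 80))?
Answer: -69865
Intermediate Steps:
Function('A')(u, s) = Mul(Rational(1, 3), s, Add(3, Mul(-15, u), Mul(8, s))) (Function('A')(u, s) = Mul(Rational(1, 3), Mul(Add(Add(Mul(-15, u), Mul(8, s)), 3), s)) = Mul(Rational(1, 3), Mul(Add(3, Mul(-15, u), Mul(8, s)), s)) = Mul(Rational(1, 3), Mul(s, Add(3, Mul(-15, u), Mul(8, s)))) = Mul(Rational(1, 3), s, Add(3, Mul(-15, u), Mul(8, s))))
Mul(157, Add(Function('A')(-16, -21), 80)) = Mul(157, Add(Mul(Rational(1, 3), -21, Add(3, Mul(-15, -16), Mul(8, -21))), 80)) = Mul(157, Add(Mul(Rational(1, 3), -21, Add(3, 240, -168)), 80)) = Mul(157, Add(Mul(Rational(1, 3), -21, 75), 80)) = Mul(157, Add(-525, 80)) = Mul(157, -445) = -69865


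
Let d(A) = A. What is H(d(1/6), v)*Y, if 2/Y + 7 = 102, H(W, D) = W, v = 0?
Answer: 1/285 ≈ 0.0035088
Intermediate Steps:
Y = 2/95 (Y = 2/(-7 + 102) = 2/95 ≈ 0.021053)
H(d(1/6), v)*Y = (2/95)/6 = (⅙)*(2/95) = 1/285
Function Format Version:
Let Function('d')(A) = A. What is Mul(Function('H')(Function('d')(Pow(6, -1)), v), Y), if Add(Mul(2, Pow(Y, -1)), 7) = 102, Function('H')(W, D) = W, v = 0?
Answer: Rational(1, 285) ≈ 0.0035088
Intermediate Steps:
Y = Rational(2, 95) (Y = Mul(2, Pow(Add(-7, 102), -1)) = Mul(2, Pow(95, -1)) = Mul(2, Rational(1, 95)) = Rational(2, 95) ≈ 0.021053)
Mul(Function('H')(Function('d')(Pow(6, -1)), v), Y) = Mul(Pow(6, -1), Rational(2, 95)) = Mul(Rational(1, 6), Rational(2, 95)) = Rational(1, 285)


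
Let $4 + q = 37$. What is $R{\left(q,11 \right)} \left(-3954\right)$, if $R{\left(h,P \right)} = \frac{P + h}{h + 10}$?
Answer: $- \frac{173976}{43} \approx -4046.0$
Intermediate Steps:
$q = 33$ ($q = -4 + 37 = 33$)
$R{\left(h,P \right)} = \frac{P + h}{10 + h}$
$R{\left(q,11 \right)} \left(-3954\right) = \frac{11 + 33}{10 + 33} \left(-3954\right) = \frac{1}{43} \cdot 44 \left(-3954\right) = \frac{44}{43} \left(-3954\right) = - \frac{173976}{43}$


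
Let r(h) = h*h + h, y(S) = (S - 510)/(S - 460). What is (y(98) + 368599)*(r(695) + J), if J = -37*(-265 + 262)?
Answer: 32279571390375/181 ≈ 1.7834e+11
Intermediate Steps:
y(S) = (-510 + S)/(-460 + S)
r(h) = h + h² (r(h) = h² + h = h + h²)
J = 111 (J = -37*(-3) = 111)
(y(98) + 368599)*(r(695) + J) = ((-510 + 98)/(-460 + 98) + 368599)*(695*(1 + 695) + 111) = (-412/(-362) + 368599)*(695*696 + 111) = (-1/362*(-412) + 368599)*(483720 + 111) = (206/181 + 368599)*483831 = (66716625/181)*483831 = 32279571390375/181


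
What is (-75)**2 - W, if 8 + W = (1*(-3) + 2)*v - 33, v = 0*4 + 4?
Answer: 5670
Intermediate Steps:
v = 4 (v = 0 + 4 = 4)
W = -45 (W = -8 + ((1*(-3) + 2)*4 - 33) = -8 + ((-3 + 2)*4 - 33) = -8 + (-1*4 - 33) = -8 + (-4 - 33) = -8 - 37 = -45)
(-75)**2 - W = (-75)**2 - 1*(-45) = 5625 + 45 = 5670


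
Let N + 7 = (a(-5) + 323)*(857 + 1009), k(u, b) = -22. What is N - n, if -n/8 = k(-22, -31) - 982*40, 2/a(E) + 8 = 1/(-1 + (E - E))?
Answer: 863641/3 ≈ 2.8788e+5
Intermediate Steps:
a(E) = -2/9 (a(E) = 2/(-8 + 1/(-1 + (E - E))) = 2/(-8 + 1/(-1 + 0)) = 2/(-8 + 1/(-1)) = 2/(-8 - 1) = 2/(-9) = 2*(-1/9) = -2/9)
n = 314416 (n = -8*(-22 - 982*40) = -8*(-22 - 39280) = -8*(-39302) = 314416)
N = 1806889/3 (N = -7 + (-2/9 + 323)*(857 + 1009) = -7 + (2905/9)*1866 = -7 + 1806910/3 = 1806889/3 ≈ 6.0230e+5)
N - n = 1806889/3 - 1*314416 = 1806889/3 - 314416 = 863641/3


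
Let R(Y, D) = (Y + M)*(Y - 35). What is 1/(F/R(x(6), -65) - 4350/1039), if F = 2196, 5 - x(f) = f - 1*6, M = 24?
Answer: -150655/1011024 ≈ -0.14901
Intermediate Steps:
x(f) = 11 - f (x(f) = 5 - (f - 1*6) = 5 - (f - 6) = 5 - (-6 + f) = 5 + (6 - f) = 11 - f)
R(Y, D) = (-35 + Y)*(24 + Y) (R(Y, D) = (Y + 24)*(Y - 35) = (24 + Y)*(-35 + Y) = (-35 + Y)*(24 + Y))
1/(F/R(x(6), -65) - 4350/1039) = 1/(2196/(-840 + (11 - 1*6)² - 11*(11 - 1*6)) - 4350/1039) = 1/(2196/(-840 + (11 - 6)² - 11*(11 - 6)) - 4350*1/1039) = 1/(2196/(-840 + 5² - 11*5) - 4350/1039) = 1/(2196/(-840 + 25 - 55) - 4350/1039) = 1/(2196/(-870) - 4350/1039) = 1/(2196*(-1/870) - 4350/1039) = 1/(-366/145 - 4350/1039) = 1/(-1011024/150655) = -150655/1011024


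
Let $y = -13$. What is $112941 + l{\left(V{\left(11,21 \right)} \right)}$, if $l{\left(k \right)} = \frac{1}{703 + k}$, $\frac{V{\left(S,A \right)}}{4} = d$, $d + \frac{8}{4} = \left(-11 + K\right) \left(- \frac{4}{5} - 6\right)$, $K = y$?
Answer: $\frac{761109404}{6739} \approx 1.1294 \cdot 10^{5}$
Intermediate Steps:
$K = -13$
$d = \frac{806}{5}$ ($d = -2 + \left(-11 - 13\right) \left(- \frac{4}{5} - 6\right) = -2 - 24 \left(\left(-4\right) \frac{1}{5} - 6\right) = -2 - 24 \left(- \frac{4}{5} - 6\right) = -2 - - \frac{816}{5} = -2 + \frac{816}{5} = \frac{806}{5} \approx 161.2$)
$V{\left(S,A \right)} = \frac{3224}{5}$ ($V{\left(S,A \right)} = 4 \cdot \frac{806}{5} = \frac{3224}{5}$)
$112941 + l{\left(V{\left(11,21 \right)} \right)} = 112941 + \frac{1}{703 + \frac{3224}{5}} = 112941 + \frac{1}{\frac{6739}{5}} = 112941 + \frac{5}{6739} = \frac{761109404}{6739}$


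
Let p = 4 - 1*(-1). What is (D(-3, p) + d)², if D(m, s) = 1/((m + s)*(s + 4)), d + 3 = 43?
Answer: 519841/324 ≈ 1604.4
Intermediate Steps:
d = 40 (d = -3 + 43 = 40)
p = 5 (p = 4 + 1 = 5)
D(m, s) = 1/((4 + s)*(m + s)) (D(m, s) = 1/((m + s)*(4 + s)) = 1/((4 + s)*(m + s)))
(D(-3, p) + d)² = (1/(5² + 4*(-3) + 4*5 - 3*5) + 40)² = (1/(25 - 12 + 20 - 15) + 40)² = (1/18 + 40)² = (721/18)² = 519841/324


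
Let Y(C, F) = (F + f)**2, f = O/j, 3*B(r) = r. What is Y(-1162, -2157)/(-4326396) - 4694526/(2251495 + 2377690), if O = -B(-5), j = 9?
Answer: -7626188086460411/3650046040908135 ≈ -2.0893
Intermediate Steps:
B(r) = r/3
O = 5/3 (O = -(-5)/3 = -1*(-5/3) = 5/3 ≈ 1.6667)
f = 5/27 (f = (5/3)/9 = (5/3)*(1/9) = 5/27 ≈ 0.18519)
Y(C, F) = (5/27 + F)**2 (Y(C, F) = (F + 5/27)**2 = (5/27 + F)**2)
Y(-1162, -2157)/(-4326396) - 4694526/(2251495 + 2377690) = ((5 + 27*(-2157))**2/729)/(-4326396) - 4694526/(2251495 + 2377690) = ((5 - 58239)**2/729)*(-1/4326396) - 4694526/4629185 = ((1/729)*(-58234)**2)*(-1/4326396) - 4694526*1/4629185 = ((1/729)*3391198756)*(-1/4326396) - 4694526/4629185 = (3391198756/729)*(-1/4326396) - 4694526/4629185 = -847799689/788485671 - 4694526/4629185 = -7626188086460411/3650046040908135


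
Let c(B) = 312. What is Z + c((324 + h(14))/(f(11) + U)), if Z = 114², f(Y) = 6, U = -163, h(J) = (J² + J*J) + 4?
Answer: 13308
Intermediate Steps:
h(J) = 4 + 2*J² (h(J) = (J² + J²) + 4 = 2*J² + 4 = 4 + 2*J²)
Z = 12996
Z + c((324 + h(14))/(f(11) + U)) = 12996 + 312 = 13308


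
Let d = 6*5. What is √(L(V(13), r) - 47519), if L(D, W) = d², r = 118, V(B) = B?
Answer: I*√46619 ≈ 215.91*I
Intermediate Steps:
d = 30
L(D, W) = 900 (L(D, W) = 30² = 900)
√(L(V(13), r) - 47519) = √(900 - 47519) = √(-46619) = I*√46619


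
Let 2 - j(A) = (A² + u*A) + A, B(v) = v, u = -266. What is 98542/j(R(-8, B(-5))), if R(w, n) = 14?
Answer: 49271/1758 ≈ 28.027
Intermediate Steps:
j(A) = 2 - A² + 265*A (j(A) = 2 - ((A² - 266*A) + A) = 2 - (A² - 265*A) = 2 + (-A² + 265*A) = 2 - A² + 265*A)
98542/j(R(-8, B(-5))) = 98542/(2 - 1*14² + 265*14) = 98542/(2 - 1*196 + 3710) = 98542/(2 - 196 + 3710) = 98542/3516 = 98542*(1/3516) = 49271/1758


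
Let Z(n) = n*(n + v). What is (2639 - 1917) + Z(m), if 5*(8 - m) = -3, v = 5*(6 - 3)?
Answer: 23124/25 ≈ 924.96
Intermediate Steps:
v = 15 (v = 5*3 = 15)
m = 43/5 (m = 8 - 1/5*(-3) = 8 + 3/5 = 43/5 ≈ 8.6000)
Z(n) = n*(15 + n) (Z(n) = n*(n + 15) = n*(15 + n))
(2639 - 1917) + Z(m) = (2639 - 1917) + 43*(15 + 43/5)/5 = 722 + (43/5)*(118/5) = 722 + 5074/25 = 23124/25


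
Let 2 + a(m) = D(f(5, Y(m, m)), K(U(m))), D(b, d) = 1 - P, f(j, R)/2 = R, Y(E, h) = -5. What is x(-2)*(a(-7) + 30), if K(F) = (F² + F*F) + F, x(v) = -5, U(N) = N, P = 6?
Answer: -115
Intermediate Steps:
f(j, R) = 2*R
K(F) = F + 2*F² (K(F) = (F² + F²) + F = 2*F² + F = F + 2*F²)
D(b, d) = -5 (D(b, d) = 1 - 1*6 = 1 - 6 = -5)
a(m) = -7 (a(m) = -2 - 5 = -7)
x(-2)*(a(-7) + 30) = -5*(-7 + 30) = -5*23 = -115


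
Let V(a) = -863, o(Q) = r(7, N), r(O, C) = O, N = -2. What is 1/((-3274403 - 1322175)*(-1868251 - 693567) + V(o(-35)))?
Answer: 1/11775596257941 ≈ 8.4921e-14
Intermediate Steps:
o(Q) = 7
1/((-3274403 - 1322175)*(-1868251 - 693567) + V(o(-35))) = 1/((-3274403 - 1322175)*(-1868251 - 693567) - 863) = 1/(-4596578*(-2561818) - 863) = 1/(11775596258804 - 863) = 1/11775596257941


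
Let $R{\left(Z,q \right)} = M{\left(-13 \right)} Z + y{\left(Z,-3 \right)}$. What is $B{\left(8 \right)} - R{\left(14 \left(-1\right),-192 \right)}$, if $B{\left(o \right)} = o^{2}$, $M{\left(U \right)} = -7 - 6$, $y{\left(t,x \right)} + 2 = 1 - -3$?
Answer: $-120$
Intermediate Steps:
$y{\left(t,x \right)} = 2$ ($y{\left(t,x \right)} = -2 + \left(1 - -3\right) = -2 + \left(1 + 3\right) = -2 + 4 = 2$)
$M{\left(U \right)} = -13$ ($M{\left(U \right)} = -7 - 6 = -13$)
$R{\left(Z,q \right)} = 2 - 13 Z$ ($R{\left(Z,q \right)} = - 13 Z + 2 = 2 - 13 Z$)
$B{\left(8 \right)} - R{\left(14 \left(-1\right),-192 \right)} = 8^{2} - \left(2 - 13 \cdot 14 \left(-1\right)\right) = 64 - \left(2 - -182\right) = 64 - \left(2 + 182\right) = 64 - 184 = -120$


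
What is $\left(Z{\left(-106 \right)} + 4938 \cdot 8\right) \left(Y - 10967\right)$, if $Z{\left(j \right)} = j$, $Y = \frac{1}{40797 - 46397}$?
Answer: $- \frac{1209818044499}{2800} \approx -4.3208 \cdot 10^{8}$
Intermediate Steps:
$Y = - \frac{1}{5600}$ ($Y = \frac{1}{-5600} = - \frac{1}{5600} \approx -0.00017857$)
$\left(Z{\left(-106 \right)} + 4938 \cdot 8\right) \left(Y - 10967\right) = \left(-106 + 4938 \cdot 8\right) \left(- \frac{1}{5600} - 10967\right) = \left(-106 + 39504\right) \left(- \frac{61415201}{5600}\right) = 39398 \left(- \frac{61415201}{5600}\right) = - \frac{1209818044499}{2800}$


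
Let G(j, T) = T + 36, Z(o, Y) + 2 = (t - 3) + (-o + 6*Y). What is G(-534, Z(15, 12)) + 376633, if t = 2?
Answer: 376723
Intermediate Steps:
Z(o, Y) = -3 - o + 6*Y (Z(o, Y) = -2 + ((2 - 3) + (-o + 6*Y)) = -2 + (-1 + (-o + 6*Y)) = -2 + (-1 - o + 6*Y) = -3 - o + 6*Y)
G(j, T) = 36 + T
G(-534, Z(15, 12)) + 376633 = (36 + (-3 - 1*15 + 6*12)) + 376633 = (36 + (-3 - 15 + 72)) + 376633 = (36 + 54) + 376633 = 90 + 376633 = 376723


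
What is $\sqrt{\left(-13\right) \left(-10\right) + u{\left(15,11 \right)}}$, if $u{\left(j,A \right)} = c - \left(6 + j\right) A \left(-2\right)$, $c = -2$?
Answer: $\sqrt{590} \approx 24.29$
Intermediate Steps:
$u{\left(j,A \right)} = -2 + 2 A \left(6 + j\right)$ ($u{\left(j,A \right)} = -2 - \left(6 + j\right) A \left(-2\right) = -2 - A \left(6 + j\right) \left(-2\right) = -2 - - 2 A \left(6 + j\right) = -2 + 2 A \left(6 + j\right)$)
$\sqrt{\left(-13\right) \left(-10\right) + u{\left(15,11 \right)}} = \sqrt{\left(-13\right) \left(-10\right) + \left(-2 + 12 \cdot 11 + 2 \cdot 11 \cdot 15\right)} = \sqrt{130 + \left(-2 + 132 + 330\right)} = \sqrt{130 + 460} = \sqrt{590}$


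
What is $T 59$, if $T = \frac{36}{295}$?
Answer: $\frac{36}{5} \approx 7.2$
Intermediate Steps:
$T = \frac{36}{295}$ ($T = 36 \cdot \frac{1}{295} = \frac{36}{295} \approx 0.12203$)
$T 59 = \frac{36}{295} \cdot 59 = \frac{36}{5}$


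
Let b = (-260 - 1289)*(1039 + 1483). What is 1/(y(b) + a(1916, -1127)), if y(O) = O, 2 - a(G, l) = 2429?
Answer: -1/3909005 ≈ -2.5582e-7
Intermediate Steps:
a(G, l) = -2427 (a(G, l) = 2 - 1*2429 = 2 - 2429 = -2427)
b = -3906578 (b = -1549*2522 = -3906578)
1/(y(b) + a(1916, -1127)) = 1/(-3906578 - 2427) = 1/(-3909005) = -1/3909005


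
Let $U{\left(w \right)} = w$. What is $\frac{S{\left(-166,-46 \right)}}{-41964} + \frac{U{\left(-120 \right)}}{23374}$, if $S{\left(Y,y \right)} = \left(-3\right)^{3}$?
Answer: $- \frac{56469}{12575212} \approx -0.0044905$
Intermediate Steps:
$S{\left(Y,y \right)} = -27$
$\frac{S{\left(-166,-46 \right)}}{-41964} + \frac{U{\left(-120 \right)}}{23374} = - \frac{27}{-41964} - \frac{120}{23374} = \left(-27\right) \left(- \frac{1}{41964}\right) - \frac{60}{11687} = \frac{9}{13988} - \frac{60}{11687} = - \frac{56469}{12575212}$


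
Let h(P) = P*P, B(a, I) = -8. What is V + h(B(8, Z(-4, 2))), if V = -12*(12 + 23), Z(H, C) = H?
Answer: -356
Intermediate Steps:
h(P) = P²
V = -420 (V = -12*35 = -420)
V + h(B(8, Z(-4, 2))) = -420 + (-8)² = -420 + 64 = -356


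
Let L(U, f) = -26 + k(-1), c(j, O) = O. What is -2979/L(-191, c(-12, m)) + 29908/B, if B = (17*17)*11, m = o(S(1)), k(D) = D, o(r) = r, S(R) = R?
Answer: 1141973/9537 ≈ 119.74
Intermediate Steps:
m = 1
L(U, f) = -27 (L(U, f) = -26 - 1 = -27)
B = 3179 (B = 289*11 = 3179)
-2979/L(-191, c(-12, m)) + 29908/B = -2979/(-27) + 29908/3179 = -2979*(-1/27) + 29908*(1/3179) = 331/3 + 29908/3179 = 1141973/9537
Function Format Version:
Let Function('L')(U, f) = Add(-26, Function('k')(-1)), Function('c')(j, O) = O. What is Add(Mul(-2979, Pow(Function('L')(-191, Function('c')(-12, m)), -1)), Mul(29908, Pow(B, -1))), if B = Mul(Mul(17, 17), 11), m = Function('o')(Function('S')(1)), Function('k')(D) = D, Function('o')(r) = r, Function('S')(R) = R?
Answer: Rational(1141973, 9537) ≈ 119.74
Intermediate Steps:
m = 1
Function('L')(U, f) = -27 (Function('L')(U, f) = Add(-26, -1) = -27)
B = 3179 (B = Mul(289, 11) = 3179)
Add(Mul(-2979, Pow(Function('L')(-191, Function('c')(-12, m)), -1)), Mul(29908, Pow(B, -1))) = Add(Mul(-2979, Pow(-27, -1)), Mul(29908, Pow(3179, -1))) = Add(Mul(-2979, Rational(-1, 27)), Mul(29908, Rational(1, 3179))) = Add(Rational(331, 3), Rational(29908, 3179)) = Rational(1141973, 9537)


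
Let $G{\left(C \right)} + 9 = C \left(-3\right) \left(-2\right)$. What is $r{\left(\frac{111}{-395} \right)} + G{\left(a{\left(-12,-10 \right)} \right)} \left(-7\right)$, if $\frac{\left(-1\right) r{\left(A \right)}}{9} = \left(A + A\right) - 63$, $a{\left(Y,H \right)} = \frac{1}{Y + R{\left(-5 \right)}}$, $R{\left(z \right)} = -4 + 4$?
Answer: $\frac{504461}{790} \approx 638.56$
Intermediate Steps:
$R{\left(z \right)} = 0$
$a{\left(Y,H \right)} = \frac{1}{Y}$ ($a{\left(Y,H \right)} = \frac{1}{Y + 0} = \frac{1}{Y}$)
$G{\left(C \right)} = -9 + 6 C$ ($G{\left(C \right)} = -9 + C \left(-3\right) \left(-2\right) = -9 + - 3 C \left(-2\right) = -9 + 6 C$)
$r{\left(A \right)} = 567 - 18 A$ ($r{\left(A \right)} = - 9 \left(\left(A + A\right) - 63\right) = - 9 \left(2 A - 63\right) = - 9 \left(-63 + 2 A\right) = 567 - 18 A$)
$r{\left(\frac{111}{-395} \right)} + G{\left(a{\left(-12,-10 \right)} \right)} \left(-7\right) = \left(567 - 18 \frac{111}{-395}\right) + \left(-9 + \frac{6}{-12}\right) \left(-7\right) = \left(567 - 18 \cdot 111 \left(- \frac{1}{395}\right)\right) + \left(-9 + 6 \left(- \frac{1}{12}\right)\right) \left(-7\right) = \left(567 - - \frac{1998}{395}\right) + \left(-9 - \frac{1}{2}\right) \left(-7\right) = \left(567 + \frac{1998}{395}\right) - - \frac{133}{2} = \frac{225963}{395} + \frac{133}{2} = \frac{504461}{790}$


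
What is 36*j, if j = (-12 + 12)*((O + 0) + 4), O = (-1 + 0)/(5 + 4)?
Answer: 0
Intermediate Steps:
O = -⅑ (O = -1/9 = -1*⅑ = -⅑ ≈ -0.11111)
j = 0 (j = (-12 + 12)*((-⅑ + 0) + 4) = 0*(-⅑ + 4) = 0*(35/9) = 0)
36*j = 36*0 = 0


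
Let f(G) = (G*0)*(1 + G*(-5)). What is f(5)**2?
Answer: 0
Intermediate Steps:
f(G) = 0 (f(G) = 0*(1 - 5*G) = 0)
f(5)**2 = 0**2 = 0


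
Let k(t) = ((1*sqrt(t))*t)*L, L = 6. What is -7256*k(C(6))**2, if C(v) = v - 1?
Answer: -32652000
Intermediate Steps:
C(v) = -1 + v
k(t) = 6*t**(3/2) (k(t) = ((1*sqrt(t))*t)*6 = (sqrt(t)*t)*6 = t**(3/2)*6 = 6*t**(3/2))
-7256*k(C(6))**2 = -7256*36*(-1 + 6)**3 = -7256*(6*5**(3/2))**2 = -7256*(6*(5*sqrt(5)))**2 = -7256*(30*sqrt(5))**2 = -7256*4500 = -32652000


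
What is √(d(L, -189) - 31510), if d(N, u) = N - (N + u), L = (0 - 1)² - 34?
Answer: I*√31321 ≈ 176.98*I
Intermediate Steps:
L = -33 (L = (-1)² - 34 = 1 - 34 = -33)
d(N, u) = -u (d(N, u) = N + (-N - u) = -u)
√(d(L, -189) - 31510) = √(-1*(-189) - 31510) = √(189 - 31510) = √(-31321) = I*√31321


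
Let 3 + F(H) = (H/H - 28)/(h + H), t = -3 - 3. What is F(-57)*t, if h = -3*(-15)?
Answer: 9/2 ≈ 4.5000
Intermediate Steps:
h = 45
t = -6
F(H) = -3 - 27/(45 + H) (F(H) = -3 + (H/H - 28)/(45 + H) = -3 + (1 - 28)/(45 + H) = -3 - 27/(45 + H))
F(-57)*t = (3*(-54 - 1*(-57))/(45 - 57))*(-6) = (3*(-54 + 57)/(-12))*(-6) = (3*(-1/12)*3)*(-6) = -¾*(-6) = 9/2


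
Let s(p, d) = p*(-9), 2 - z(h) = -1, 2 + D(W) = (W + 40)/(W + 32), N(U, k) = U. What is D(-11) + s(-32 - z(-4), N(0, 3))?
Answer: 6602/21 ≈ 314.38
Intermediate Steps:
D(W) = -2 + (40 + W)/(32 + W) (D(W) = -2 + (W + 40)/(W + 32) = -2 + (40 + W)/(32 + W))
z(h) = 3 (z(h) = 2 - 1*(-1) = 2 + 1 = 3)
s(p, d) = -9*p
D(-11) + s(-32 - z(-4), N(0, 3)) = (-24 - 1*(-11))/(32 - 11) - 9*(-32 - 1*3) = (-24 + 11)/21 - 9*(-32 - 3) = (1/21)*(-13) - 9*(-35) = -13/21 + 315 = 6602/21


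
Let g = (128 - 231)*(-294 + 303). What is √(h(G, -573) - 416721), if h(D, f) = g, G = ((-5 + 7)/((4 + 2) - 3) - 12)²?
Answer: 4*I*√26103 ≈ 646.26*I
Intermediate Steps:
g = -927 (g = -103*9 = -927)
G = 1156/9 (G = (2/(6 - 3) - 12)² = (2/3 - 12)² = (2*(⅓) - 12)² = (⅔ - 12)² = (-34/3)² = 1156/9 ≈ 128.44)
h(D, f) = -927
√(h(G, -573) - 416721) = √(-927 - 416721) = √(-417648) = 4*I*√26103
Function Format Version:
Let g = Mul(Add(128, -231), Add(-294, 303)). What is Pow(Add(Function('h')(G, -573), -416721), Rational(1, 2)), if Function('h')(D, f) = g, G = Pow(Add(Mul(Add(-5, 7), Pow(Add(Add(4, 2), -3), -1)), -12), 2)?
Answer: Mul(4, I, Pow(26103, Rational(1, 2))) ≈ Mul(646.26, I)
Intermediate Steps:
g = -927 (g = Mul(-103, 9) = -927)
G = Rational(1156, 9) (G = Pow(Add(Mul(2, Pow(Add(6, -3), -1)), -12), 2) = Pow(Add(Mul(2, Pow(3, -1)), -12), 2) = Pow(Add(Mul(2, Rational(1, 3)), -12), 2) = Pow(Add(Rational(2, 3), -12), 2) = Pow(Rational(-34, 3), 2) = Rational(1156, 9) ≈ 128.44)
Function('h')(D, f) = -927
Pow(Add(Function('h')(G, -573), -416721), Rational(1, 2)) = Pow(Add(-927, -416721), Rational(1, 2)) = Pow(-417648, Rational(1, 2)) = Mul(4, I, Pow(26103, Rational(1, 2)))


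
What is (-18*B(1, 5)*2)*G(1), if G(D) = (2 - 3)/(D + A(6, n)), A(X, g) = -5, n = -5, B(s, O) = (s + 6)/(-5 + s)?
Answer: 63/4 ≈ 15.750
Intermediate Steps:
B(s, O) = (6 + s)/(-5 + s)
G(D) = -1/(-5 + D) (G(D) = (2 - 3)/(D - 5) = -1/(-5 + D))
(-18*B(1, 5)*2)*G(1) = (-18*(6 + 1)/(-5 + 1)*2)*(-1/(-5 + 1)) = (-18*7/(-4)*2)*(-1/(-4)) = (-18*(-¼*7)*2)*(-1*(-¼)) = -(-63)*2/2*(¼) = -18*(-7/2)*(¼) = 63*(¼) = 63/4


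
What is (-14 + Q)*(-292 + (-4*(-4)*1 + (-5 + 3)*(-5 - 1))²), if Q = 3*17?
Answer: 18204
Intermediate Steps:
Q = 51
(-14 + Q)*(-292 + (-4*(-4)*1 + (-5 + 3)*(-5 - 1))²) = (-14 + 51)*(-292 + (-4*(-4)*1 + (-5 + 3)*(-5 - 1))²) = 37*(-292 + (16*1 - 2*(-6))²) = 37*(-292 + (16 + 12)²) = 37*(-292 + 28²) = 37*(-292 + 784) = 37*492 = 18204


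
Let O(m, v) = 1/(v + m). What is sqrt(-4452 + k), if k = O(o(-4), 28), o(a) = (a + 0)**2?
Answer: I*sqrt(2154757)/22 ≈ 66.723*I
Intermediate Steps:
o(a) = a**2
O(m, v) = 1/(m + v)
k = 1/44 (k = 1/((-4)**2 + 28) = 1/(16 + 28) = 1/44 ≈ 0.022727)
sqrt(-4452 + k) = sqrt(-4452 + 1/44) = sqrt(-195887/44) = I*sqrt(2154757)/22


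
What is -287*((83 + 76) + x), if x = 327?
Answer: -139482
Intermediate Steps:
-287*((83 + 76) + x) = -287*((83 + 76) + 327) = -287*(159 + 327) = -287*486 = -139482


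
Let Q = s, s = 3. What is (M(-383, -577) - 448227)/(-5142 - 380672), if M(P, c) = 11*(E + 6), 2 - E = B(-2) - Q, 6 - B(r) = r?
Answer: 224097/192907 ≈ 1.1617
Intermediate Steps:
B(r) = 6 - r
Q = 3
E = -3 (E = 2 - ((6 - 1*(-2)) - 1*3) = 2 - ((6 + 2) - 3) = 2 - (8 - 3) = 2 - 1*5 = 2 - 5 = -3)
M(P, c) = 33 (M(P, c) = 11*(-3 + 6) = 11*3 = 33)
(M(-383, -577) - 448227)/(-5142 - 380672) = (33 - 448227)/(-5142 - 380672) = -448194/(-385814) = -448194*(-1/385814) = 224097/192907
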